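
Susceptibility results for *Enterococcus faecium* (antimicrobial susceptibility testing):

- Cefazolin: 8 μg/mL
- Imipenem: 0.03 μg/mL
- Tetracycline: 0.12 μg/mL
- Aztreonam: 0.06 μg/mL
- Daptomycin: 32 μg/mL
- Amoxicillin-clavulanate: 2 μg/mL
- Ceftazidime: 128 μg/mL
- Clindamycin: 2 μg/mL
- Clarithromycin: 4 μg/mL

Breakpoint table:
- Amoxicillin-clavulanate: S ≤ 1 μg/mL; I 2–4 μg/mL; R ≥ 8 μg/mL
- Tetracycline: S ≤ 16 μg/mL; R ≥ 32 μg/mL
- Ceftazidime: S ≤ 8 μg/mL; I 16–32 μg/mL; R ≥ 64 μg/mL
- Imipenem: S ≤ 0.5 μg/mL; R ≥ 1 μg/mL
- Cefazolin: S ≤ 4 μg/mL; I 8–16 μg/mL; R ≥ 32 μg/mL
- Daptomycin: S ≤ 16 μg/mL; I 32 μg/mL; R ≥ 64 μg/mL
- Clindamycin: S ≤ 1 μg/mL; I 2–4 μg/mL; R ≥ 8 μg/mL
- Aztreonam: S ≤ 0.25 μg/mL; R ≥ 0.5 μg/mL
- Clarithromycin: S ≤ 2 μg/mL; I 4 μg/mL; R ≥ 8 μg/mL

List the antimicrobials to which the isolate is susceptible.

Cefazolin: 8 μg/mL is in 8–16 μg/mL — I
Imipenem 0.03 μg/mL: ≤ 0.5 μg/mL → susceptible
Tetracycline (0.12 μg/mL) ≤ 16 μg/mL → susceptible
Aztreonam (0.06 μg/mL) ≤ 0.25 μg/mL — susceptible
Daptomycin 32 μg/mL: = 32 μg/mL — Intermediate
Amoxicillin-clavulanate (2 μg/mL) in 2–4 μg/mL → Intermediate
Ceftazidime: 128 μg/mL is ≥ 64 μg/mL ⇒ R
Clindamycin (2 μg/mL) in 2–4 μg/mL → I
Clarithromycin 4 μg/mL: = 4 μg/mL — Intermediate

imipenem, tetracycline, aztreonam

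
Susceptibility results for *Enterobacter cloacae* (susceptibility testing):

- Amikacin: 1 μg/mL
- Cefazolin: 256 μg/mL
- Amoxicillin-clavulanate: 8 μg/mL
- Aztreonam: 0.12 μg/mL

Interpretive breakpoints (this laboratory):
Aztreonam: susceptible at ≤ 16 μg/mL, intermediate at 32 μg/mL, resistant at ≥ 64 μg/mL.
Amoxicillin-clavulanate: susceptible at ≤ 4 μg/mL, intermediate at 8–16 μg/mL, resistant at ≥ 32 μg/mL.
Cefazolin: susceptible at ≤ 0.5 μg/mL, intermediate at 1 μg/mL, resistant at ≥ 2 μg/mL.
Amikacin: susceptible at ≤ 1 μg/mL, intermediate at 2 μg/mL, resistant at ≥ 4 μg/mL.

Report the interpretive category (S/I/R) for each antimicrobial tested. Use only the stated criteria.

Amikacin (1 μg/mL) ≤ 1 μg/mL — susceptible
Cefazolin (256 μg/mL) ≥ 2 μg/mL → Resistant
Amoxicillin-clavulanate: 8 μg/mL is in 8–16 μg/mL ⇒ Intermediate
Aztreonam (0.12 μg/mL) ≤ 16 μg/mL → susceptible

S, R, I, S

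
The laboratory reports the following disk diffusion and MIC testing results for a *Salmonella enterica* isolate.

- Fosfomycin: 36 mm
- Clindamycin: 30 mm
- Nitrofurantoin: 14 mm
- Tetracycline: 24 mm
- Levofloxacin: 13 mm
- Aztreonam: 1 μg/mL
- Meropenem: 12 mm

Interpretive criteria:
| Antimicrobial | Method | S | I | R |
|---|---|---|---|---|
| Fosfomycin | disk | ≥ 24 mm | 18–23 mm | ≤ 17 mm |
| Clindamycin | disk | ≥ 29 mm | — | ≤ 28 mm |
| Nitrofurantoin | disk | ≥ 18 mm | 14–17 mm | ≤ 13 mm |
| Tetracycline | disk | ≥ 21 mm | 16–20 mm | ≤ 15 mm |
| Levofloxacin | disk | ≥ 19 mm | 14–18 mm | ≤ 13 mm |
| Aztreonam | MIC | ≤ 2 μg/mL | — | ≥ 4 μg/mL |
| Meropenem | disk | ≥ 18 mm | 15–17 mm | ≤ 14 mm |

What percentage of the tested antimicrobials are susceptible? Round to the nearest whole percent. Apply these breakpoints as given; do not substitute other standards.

57%

Fosfomycin: 36 mm is ≥ 24 mm ⇒ susceptible
Clindamycin (30 mm) ≥ 29 mm ⇒ S
Nitrofurantoin 14 mm: in 14–17 mm → Intermediate
Tetracycline (24 mm) ≥ 21 mm ⇒ susceptible
Levofloxacin (13 mm) ≤ 13 mm ⇒ R
Aztreonam: 1 μg/mL is ≤ 2 μg/mL ⇒ Susceptible
Meropenem 12 mm: ≤ 14 mm — Resistant
Susceptible: 4/7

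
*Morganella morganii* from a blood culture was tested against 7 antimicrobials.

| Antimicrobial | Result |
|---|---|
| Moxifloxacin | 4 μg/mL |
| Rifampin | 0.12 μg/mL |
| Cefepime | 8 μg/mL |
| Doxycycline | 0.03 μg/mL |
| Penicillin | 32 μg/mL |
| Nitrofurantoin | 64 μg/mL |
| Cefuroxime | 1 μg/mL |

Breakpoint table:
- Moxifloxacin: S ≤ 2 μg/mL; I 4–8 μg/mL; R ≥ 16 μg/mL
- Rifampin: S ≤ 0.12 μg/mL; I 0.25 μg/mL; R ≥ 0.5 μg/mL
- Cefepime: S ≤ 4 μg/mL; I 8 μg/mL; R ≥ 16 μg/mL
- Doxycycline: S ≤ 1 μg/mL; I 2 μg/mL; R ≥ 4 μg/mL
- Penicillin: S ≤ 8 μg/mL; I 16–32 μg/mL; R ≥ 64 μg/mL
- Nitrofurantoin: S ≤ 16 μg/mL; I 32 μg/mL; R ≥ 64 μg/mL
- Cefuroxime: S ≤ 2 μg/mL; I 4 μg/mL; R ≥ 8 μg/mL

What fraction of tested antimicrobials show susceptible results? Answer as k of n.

Moxifloxacin 4 μg/mL: in 4–8 μg/mL — I
Rifampin 0.12 μg/mL: ≤ 0.12 μg/mL → susceptible
Cefepime (8 μg/mL) = 8 μg/mL — Intermediate
Doxycycline 0.03 μg/mL: ≤ 1 μg/mL → S
Penicillin 32 μg/mL: in 16–32 μg/mL → Intermediate
Nitrofurantoin: 64 μg/mL is ≥ 64 μg/mL ⇒ Resistant
Cefuroxime: 1 μg/mL is ≤ 2 μg/mL → S
Susceptible: 3/7

3 of 7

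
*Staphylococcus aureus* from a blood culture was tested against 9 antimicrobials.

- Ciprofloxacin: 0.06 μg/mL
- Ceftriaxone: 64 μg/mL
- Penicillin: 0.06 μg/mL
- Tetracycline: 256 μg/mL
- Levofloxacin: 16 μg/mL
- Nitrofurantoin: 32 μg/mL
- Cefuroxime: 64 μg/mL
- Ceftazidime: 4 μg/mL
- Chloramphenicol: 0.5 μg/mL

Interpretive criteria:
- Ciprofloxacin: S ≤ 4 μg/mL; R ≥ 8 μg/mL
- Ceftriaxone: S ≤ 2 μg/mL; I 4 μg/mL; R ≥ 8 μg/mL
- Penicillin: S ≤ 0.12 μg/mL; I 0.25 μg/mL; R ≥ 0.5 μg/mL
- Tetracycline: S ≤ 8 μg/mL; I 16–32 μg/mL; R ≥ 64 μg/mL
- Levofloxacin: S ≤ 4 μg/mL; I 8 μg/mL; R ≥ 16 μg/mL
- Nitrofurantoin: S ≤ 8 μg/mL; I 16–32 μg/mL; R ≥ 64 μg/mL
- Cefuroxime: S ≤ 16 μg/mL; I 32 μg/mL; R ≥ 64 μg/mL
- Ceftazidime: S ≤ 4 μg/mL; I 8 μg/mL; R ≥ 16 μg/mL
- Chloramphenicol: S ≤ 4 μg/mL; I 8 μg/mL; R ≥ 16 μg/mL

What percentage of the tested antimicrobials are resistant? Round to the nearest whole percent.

44%

Ciprofloxacin (0.06 μg/mL) ≤ 4 μg/mL — susceptible
Ceftriaxone (64 μg/mL) ≥ 8 μg/mL ⇒ R
Penicillin 0.06 μg/mL: ≤ 0.12 μg/mL — S
Tetracycline 256 μg/mL: ≥ 64 μg/mL → Resistant
Levofloxacin (16 μg/mL) ≥ 16 μg/mL — resistant
Nitrofurantoin (32 μg/mL) in 16–32 μg/mL ⇒ Intermediate
Cefuroxime 64 μg/mL: ≥ 64 μg/mL → resistant
Ceftazidime 4 μg/mL: ≤ 4 μg/mL → susceptible
Chloramphenicol: 0.5 μg/mL is ≤ 4 μg/mL — S
Resistant: 4/9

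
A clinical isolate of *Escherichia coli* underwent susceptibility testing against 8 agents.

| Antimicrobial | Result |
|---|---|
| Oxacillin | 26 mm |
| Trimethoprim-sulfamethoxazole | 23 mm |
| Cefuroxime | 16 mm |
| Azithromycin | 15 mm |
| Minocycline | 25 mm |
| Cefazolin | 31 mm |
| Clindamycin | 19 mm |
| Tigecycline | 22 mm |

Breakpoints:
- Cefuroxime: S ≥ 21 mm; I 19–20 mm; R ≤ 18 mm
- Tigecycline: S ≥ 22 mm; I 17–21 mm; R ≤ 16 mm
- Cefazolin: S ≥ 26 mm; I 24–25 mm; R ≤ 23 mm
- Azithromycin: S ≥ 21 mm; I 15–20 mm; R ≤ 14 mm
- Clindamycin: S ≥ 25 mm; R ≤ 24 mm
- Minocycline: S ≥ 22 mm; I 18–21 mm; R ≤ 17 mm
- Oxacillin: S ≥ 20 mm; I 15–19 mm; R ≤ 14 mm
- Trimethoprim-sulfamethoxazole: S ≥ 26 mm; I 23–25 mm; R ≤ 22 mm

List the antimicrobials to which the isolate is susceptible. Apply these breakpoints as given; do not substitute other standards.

oxacillin, minocycline, cefazolin, tigecycline

Oxacillin (26 mm) ≥ 20 mm — Susceptible
Trimethoprim-sulfamethoxazole: 23 mm is in 23–25 mm — I
Cefuroxime 16 mm: ≤ 18 mm — Resistant
Azithromycin (15 mm) in 15–20 mm — intermediate
Minocycline (25 mm) ≥ 22 mm ⇒ susceptible
Cefazolin: 31 mm is ≥ 26 mm ⇒ susceptible
Clindamycin 19 mm: ≤ 24 mm ⇒ R
Tigecycline: 22 mm is ≥ 22 mm — Susceptible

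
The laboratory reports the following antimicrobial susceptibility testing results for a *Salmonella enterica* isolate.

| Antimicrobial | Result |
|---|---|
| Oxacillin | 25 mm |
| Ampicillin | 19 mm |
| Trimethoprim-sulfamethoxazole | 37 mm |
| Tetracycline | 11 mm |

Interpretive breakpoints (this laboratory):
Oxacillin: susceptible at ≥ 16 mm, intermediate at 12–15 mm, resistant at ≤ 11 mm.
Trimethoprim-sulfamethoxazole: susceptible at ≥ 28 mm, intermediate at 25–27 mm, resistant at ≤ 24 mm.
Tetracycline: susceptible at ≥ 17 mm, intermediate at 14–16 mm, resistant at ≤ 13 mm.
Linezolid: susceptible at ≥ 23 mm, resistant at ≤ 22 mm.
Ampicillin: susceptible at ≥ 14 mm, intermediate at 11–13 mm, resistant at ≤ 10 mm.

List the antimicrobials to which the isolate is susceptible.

Oxacillin (25 mm) ≥ 16 mm ⇒ susceptible
Ampicillin (19 mm) ≥ 14 mm ⇒ susceptible
Trimethoprim-sulfamethoxazole: 37 mm is ≥ 28 mm ⇒ S
Tetracycline (11 mm) ≤ 13 mm ⇒ Resistant

oxacillin, ampicillin, trimethoprim-sulfamethoxazole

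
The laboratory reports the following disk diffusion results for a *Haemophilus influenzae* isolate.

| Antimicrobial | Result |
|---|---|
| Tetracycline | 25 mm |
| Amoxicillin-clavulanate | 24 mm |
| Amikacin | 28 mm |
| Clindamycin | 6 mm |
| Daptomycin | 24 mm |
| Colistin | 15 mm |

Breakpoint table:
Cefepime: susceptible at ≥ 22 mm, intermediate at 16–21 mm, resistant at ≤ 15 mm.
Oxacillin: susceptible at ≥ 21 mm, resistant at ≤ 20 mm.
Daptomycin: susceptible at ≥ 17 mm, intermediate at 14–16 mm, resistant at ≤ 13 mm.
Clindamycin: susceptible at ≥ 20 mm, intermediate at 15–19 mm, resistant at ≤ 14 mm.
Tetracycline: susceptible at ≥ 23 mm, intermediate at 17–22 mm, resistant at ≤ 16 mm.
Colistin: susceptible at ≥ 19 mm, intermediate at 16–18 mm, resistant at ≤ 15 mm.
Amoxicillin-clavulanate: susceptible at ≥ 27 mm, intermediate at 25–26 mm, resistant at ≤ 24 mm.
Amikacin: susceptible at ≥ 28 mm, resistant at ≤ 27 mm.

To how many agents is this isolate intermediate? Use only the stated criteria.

Tetracycline: 25 mm is ≥ 23 mm → susceptible
Amoxicillin-clavulanate (24 mm) ≤ 24 mm — resistant
Amikacin 28 mm: ≥ 28 mm ⇒ susceptible
Clindamycin 6 mm: ≤ 14 mm — Resistant
Daptomycin (24 mm) ≥ 17 mm → Susceptible
Colistin (15 mm) ≤ 15 mm ⇒ Resistant
Intermediate: 0

0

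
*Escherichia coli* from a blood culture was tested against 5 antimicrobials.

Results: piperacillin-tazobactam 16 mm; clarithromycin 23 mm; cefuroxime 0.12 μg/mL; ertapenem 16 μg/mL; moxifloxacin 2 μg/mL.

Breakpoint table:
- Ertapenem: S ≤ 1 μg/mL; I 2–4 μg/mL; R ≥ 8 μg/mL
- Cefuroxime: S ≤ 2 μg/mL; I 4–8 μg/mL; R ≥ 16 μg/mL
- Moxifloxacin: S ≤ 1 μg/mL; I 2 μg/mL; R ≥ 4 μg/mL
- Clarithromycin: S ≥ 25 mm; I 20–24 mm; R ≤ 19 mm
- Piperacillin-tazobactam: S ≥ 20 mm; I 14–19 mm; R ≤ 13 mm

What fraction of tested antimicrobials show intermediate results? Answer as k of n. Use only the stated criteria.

Piperacillin-tazobactam 16 mm: in 14–19 mm ⇒ intermediate
Clarithromycin 23 mm: in 20–24 mm → Intermediate
Cefuroxime 0.12 μg/mL: ≤ 2 μg/mL → S
Ertapenem (16 μg/mL) ≥ 8 μg/mL ⇒ R
Moxifloxacin 2 μg/mL: = 2 μg/mL ⇒ I
Intermediate: 3/5

3 of 5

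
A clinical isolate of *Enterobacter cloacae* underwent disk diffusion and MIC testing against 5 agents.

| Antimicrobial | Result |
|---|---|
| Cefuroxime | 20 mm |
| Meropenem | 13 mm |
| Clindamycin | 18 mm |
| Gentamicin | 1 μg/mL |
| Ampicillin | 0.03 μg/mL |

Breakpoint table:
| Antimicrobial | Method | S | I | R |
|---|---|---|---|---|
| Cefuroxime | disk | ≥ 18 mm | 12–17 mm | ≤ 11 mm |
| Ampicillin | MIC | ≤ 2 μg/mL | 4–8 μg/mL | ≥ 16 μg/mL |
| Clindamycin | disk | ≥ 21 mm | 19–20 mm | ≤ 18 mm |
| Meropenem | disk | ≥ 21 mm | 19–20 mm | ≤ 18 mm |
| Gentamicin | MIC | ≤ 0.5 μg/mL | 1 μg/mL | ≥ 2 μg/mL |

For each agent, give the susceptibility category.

Cefuroxime 20 mm: ≥ 18 mm — Susceptible
Meropenem 13 mm: ≤ 18 mm ⇒ resistant
Clindamycin: 18 mm is ≤ 18 mm → R
Gentamicin (1 μg/mL) = 1 μg/mL → I
Ampicillin (0.03 μg/mL) ≤ 2 μg/mL — S

S, R, R, I, S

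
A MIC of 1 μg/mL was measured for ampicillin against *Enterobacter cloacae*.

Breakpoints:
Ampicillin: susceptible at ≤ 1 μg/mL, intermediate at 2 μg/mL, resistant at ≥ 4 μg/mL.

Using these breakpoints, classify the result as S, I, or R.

Ampicillin: 1 μg/mL is ≤ 1 μg/mL → Susceptible

Susceptible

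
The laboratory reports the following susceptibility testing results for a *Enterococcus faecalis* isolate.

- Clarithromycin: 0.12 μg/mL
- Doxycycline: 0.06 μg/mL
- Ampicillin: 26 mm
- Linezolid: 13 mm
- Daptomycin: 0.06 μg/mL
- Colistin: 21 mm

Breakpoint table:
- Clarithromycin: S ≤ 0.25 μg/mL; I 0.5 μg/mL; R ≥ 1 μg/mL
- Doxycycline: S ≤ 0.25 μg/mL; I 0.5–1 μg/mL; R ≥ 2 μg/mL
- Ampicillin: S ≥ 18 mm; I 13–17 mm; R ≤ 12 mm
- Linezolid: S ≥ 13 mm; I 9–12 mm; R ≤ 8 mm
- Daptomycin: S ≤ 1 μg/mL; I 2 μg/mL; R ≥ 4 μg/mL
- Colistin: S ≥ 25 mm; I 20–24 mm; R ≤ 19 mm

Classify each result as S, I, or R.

S, S, S, S, S, I

Clarithromycin: 0.12 μg/mL is ≤ 0.25 μg/mL → S
Doxycycline 0.06 μg/mL: ≤ 0.25 μg/mL ⇒ S
Ampicillin: 26 mm is ≥ 18 mm ⇒ Susceptible
Linezolid 13 mm: ≥ 13 mm → susceptible
Daptomycin: 0.06 μg/mL is ≤ 1 μg/mL → susceptible
Colistin: 21 mm is in 20–24 mm → intermediate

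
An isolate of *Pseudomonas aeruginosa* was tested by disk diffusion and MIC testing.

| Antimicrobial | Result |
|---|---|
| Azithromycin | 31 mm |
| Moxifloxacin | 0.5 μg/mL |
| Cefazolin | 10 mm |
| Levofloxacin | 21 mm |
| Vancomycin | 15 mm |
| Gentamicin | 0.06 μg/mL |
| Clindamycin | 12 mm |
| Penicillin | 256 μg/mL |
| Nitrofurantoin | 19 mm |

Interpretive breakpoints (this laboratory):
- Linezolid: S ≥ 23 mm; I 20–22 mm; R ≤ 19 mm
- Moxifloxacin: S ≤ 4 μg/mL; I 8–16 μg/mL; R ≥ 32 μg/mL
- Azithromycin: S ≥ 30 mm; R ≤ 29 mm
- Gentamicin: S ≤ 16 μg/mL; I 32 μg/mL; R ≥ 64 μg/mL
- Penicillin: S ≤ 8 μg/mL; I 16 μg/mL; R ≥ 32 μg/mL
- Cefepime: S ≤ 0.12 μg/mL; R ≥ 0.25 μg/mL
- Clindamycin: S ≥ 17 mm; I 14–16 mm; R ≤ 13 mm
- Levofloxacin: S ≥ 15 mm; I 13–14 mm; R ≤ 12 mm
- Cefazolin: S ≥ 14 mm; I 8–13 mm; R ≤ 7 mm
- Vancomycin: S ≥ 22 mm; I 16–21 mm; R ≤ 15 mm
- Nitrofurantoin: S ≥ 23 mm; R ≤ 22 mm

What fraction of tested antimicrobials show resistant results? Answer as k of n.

4 of 9

Azithromycin: 31 mm is ≥ 30 mm ⇒ S
Moxifloxacin (0.5 μg/mL) ≤ 4 μg/mL — Susceptible
Cefazolin (10 mm) in 8–13 mm — Intermediate
Levofloxacin (21 mm) ≥ 15 mm → susceptible
Vancomycin (15 mm) ≤ 15 mm → R
Gentamicin: 0.06 μg/mL is ≤ 16 μg/mL — susceptible
Clindamycin: 12 mm is ≤ 13 mm ⇒ Resistant
Penicillin: 256 μg/mL is ≥ 32 μg/mL → Resistant
Nitrofurantoin (19 mm) ≤ 22 mm ⇒ resistant
Resistant: 4/9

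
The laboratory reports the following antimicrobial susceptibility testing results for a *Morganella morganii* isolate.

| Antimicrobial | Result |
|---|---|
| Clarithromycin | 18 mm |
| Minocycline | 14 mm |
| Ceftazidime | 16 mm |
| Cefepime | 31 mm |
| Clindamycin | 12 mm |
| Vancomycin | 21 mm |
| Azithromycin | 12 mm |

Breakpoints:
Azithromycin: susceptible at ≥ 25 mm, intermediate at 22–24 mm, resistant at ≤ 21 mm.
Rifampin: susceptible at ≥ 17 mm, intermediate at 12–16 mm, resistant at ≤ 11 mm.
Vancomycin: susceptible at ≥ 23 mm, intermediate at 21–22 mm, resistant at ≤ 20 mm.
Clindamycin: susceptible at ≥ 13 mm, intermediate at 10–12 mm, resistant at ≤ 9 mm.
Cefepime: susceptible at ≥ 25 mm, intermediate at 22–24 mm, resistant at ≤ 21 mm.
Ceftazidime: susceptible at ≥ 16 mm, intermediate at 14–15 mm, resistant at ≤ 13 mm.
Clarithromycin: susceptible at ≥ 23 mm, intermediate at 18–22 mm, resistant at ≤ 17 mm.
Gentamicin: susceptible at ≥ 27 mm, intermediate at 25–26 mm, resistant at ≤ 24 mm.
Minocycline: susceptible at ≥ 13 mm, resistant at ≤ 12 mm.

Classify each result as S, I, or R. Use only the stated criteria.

I, S, S, S, I, I, R

Clarithromycin: 18 mm is in 18–22 mm — intermediate
Minocycline 14 mm: ≥ 13 mm → Susceptible
Ceftazidime (16 mm) ≥ 16 mm ⇒ susceptible
Cefepime 31 mm: ≥ 25 mm — susceptible
Clindamycin 12 mm: in 10–12 mm — intermediate
Vancomycin 21 mm: in 21–22 mm — I
Azithromycin 12 mm: ≤ 21 mm — R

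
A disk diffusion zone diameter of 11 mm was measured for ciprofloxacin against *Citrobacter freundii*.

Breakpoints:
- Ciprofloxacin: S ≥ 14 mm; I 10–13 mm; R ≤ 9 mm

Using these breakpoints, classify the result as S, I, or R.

Intermediate

Ciprofloxacin: 11 mm is in 10–13 mm ⇒ intermediate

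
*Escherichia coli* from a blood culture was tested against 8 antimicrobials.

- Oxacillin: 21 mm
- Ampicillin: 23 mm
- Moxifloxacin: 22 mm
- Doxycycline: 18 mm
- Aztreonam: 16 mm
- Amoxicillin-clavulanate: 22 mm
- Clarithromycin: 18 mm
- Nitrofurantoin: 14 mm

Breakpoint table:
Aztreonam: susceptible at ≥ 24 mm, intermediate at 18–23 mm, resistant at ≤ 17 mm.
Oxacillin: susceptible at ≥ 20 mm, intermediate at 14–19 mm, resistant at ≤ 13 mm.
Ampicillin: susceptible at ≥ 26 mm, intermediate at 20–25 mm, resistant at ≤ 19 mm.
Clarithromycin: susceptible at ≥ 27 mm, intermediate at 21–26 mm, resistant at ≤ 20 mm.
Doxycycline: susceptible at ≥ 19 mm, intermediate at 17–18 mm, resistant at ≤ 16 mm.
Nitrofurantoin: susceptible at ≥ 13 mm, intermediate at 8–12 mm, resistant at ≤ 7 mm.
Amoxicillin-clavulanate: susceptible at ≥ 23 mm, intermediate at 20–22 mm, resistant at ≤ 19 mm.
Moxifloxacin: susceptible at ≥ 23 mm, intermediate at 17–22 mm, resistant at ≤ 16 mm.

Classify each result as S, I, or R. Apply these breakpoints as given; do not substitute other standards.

Oxacillin: 21 mm is ≥ 20 mm — S
Ampicillin: 23 mm is in 20–25 mm ⇒ Intermediate
Moxifloxacin (22 mm) in 17–22 mm ⇒ Intermediate
Doxycycline 18 mm: in 17–18 mm → Intermediate
Aztreonam 16 mm: ≤ 17 mm — Resistant
Amoxicillin-clavulanate: 22 mm is in 20–22 mm → I
Clarithromycin: 18 mm is ≤ 20 mm ⇒ R
Nitrofurantoin: 14 mm is ≥ 13 mm — susceptible

S, I, I, I, R, I, R, S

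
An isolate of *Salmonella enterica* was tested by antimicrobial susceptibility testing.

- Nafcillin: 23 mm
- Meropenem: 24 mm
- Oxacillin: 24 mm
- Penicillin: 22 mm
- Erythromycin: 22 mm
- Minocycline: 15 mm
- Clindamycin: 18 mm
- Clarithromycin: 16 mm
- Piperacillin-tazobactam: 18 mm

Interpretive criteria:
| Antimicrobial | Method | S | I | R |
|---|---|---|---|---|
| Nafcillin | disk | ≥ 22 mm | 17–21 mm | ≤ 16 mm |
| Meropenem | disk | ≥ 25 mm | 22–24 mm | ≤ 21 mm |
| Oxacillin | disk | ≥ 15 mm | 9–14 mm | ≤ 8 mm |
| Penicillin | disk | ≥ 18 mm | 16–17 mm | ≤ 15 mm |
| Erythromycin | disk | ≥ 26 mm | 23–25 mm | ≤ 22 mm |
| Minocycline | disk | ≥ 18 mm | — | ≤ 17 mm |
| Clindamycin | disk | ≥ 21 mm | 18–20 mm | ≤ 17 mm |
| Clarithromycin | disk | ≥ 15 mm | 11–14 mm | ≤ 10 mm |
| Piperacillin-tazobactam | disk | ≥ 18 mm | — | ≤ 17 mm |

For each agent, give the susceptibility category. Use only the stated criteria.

S, I, S, S, R, R, I, S, S

Nafcillin (23 mm) ≥ 22 mm ⇒ S
Meropenem (24 mm) in 22–24 mm ⇒ Intermediate
Oxacillin (24 mm) ≥ 15 mm ⇒ susceptible
Penicillin (22 mm) ≥ 18 mm — Susceptible
Erythromycin: 22 mm is ≤ 22 mm ⇒ Resistant
Minocycline (15 mm) ≤ 17 mm → R
Clindamycin: 18 mm is in 18–20 mm → intermediate
Clarithromycin: 16 mm is ≥ 15 mm → S
Piperacillin-tazobactam 18 mm: ≥ 18 mm — S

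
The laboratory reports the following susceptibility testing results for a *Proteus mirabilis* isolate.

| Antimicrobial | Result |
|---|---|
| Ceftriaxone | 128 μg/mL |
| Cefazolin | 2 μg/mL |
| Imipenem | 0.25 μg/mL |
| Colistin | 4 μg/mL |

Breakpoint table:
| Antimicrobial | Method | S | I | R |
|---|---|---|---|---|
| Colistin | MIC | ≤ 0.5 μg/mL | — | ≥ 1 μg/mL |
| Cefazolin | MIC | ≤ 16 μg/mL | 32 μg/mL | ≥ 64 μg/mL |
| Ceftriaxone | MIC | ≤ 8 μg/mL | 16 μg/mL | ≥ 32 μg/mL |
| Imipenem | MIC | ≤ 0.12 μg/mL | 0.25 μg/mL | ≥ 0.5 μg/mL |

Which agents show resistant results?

ceftriaxone, colistin

Ceftriaxone 128 μg/mL: ≥ 32 μg/mL ⇒ resistant
Cefazolin 2 μg/mL: ≤ 16 μg/mL ⇒ susceptible
Imipenem 0.25 μg/mL: = 0.25 μg/mL ⇒ intermediate
Colistin: 4 μg/mL is ≥ 1 μg/mL → Resistant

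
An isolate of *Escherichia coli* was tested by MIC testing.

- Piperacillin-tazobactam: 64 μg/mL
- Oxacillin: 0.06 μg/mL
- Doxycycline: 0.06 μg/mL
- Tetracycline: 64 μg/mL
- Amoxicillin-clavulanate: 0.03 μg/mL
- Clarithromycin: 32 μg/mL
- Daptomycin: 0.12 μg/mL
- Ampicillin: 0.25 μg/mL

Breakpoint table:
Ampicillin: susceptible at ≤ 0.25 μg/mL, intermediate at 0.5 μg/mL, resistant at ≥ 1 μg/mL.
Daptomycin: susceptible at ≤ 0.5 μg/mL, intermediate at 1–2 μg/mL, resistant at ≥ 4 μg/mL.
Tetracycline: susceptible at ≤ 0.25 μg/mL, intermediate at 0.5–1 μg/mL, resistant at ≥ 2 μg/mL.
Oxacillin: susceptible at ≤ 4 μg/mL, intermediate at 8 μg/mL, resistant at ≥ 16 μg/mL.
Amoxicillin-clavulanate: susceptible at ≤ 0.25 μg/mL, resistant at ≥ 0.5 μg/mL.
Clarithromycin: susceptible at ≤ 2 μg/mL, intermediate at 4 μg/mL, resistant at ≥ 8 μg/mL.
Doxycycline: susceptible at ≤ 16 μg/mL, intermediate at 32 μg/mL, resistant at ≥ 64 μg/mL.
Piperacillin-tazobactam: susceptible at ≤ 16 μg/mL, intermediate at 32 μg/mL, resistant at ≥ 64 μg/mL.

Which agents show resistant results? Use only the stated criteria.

piperacillin-tazobactam, tetracycline, clarithromycin

Piperacillin-tazobactam: 64 μg/mL is ≥ 64 μg/mL ⇒ Resistant
Oxacillin (0.06 μg/mL) ≤ 4 μg/mL → S
Doxycycline: 0.06 μg/mL is ≤ 16 μg/mL — S
Tetracycline (64 μg/mL) ≥ 2 μg/mL — Resistant
Amoxicillin-clavulanate 0.03 μg/mL: ≤ 0.25 μg/mL ⇒ Susceptible
Clarithromycin (32 μg/mL) ≥ 8 μg/mL — resistant
Daptomycin: 0.12 μg/mL is ≤ 0.5 μg/mL → susceptible
Ampicillin 0.25 μg/mL: ≤ 0.25 μg/mL → Susceptible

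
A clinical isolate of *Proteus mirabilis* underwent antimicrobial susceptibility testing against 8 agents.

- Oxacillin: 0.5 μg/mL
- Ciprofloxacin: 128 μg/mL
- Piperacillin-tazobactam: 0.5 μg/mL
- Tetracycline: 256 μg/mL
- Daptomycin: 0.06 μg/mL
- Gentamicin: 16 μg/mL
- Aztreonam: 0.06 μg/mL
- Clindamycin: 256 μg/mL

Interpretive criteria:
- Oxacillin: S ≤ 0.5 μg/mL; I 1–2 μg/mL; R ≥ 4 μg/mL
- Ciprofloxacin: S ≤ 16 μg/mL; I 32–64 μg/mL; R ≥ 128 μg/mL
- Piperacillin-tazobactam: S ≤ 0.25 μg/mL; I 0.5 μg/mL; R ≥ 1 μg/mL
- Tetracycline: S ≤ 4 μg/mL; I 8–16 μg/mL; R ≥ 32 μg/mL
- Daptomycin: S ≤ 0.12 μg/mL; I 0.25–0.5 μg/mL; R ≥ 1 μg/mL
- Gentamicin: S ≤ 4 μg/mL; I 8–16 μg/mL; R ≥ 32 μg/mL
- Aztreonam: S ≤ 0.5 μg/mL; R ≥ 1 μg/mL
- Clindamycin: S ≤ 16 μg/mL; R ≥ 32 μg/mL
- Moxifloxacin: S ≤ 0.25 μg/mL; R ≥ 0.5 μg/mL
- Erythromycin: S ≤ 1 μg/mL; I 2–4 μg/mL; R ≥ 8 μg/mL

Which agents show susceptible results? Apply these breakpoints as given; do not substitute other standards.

oxacillin, daptomycin, aztreonam

Oxacillin 0.5 μg/mL: ≤ 0.5 μg/mL — S
Ciprofloxacin 128 μg/mL: ≥ 128 μg/mL — R
Piperacillin-tazobactam 0.5 μg/mL: = 0.5 μg/mL ⇒ intermediate
Tetracycline 256 μg/mL: ≥ 32 μg/mL → Resistant
Daptomycin 0.06 μg/mL: ≤ 0.12 μg/mL ⇒ susceptible
Gentamicin (16 μg/mL) in 8–16 μg/mL — intermediate
Aztreonam: 0.06 μg/mL is ≤ 0.5 μg/mL — S
Clindamycin 256 μg/mL: ≥ 32 μg/mL ⇒ Resistant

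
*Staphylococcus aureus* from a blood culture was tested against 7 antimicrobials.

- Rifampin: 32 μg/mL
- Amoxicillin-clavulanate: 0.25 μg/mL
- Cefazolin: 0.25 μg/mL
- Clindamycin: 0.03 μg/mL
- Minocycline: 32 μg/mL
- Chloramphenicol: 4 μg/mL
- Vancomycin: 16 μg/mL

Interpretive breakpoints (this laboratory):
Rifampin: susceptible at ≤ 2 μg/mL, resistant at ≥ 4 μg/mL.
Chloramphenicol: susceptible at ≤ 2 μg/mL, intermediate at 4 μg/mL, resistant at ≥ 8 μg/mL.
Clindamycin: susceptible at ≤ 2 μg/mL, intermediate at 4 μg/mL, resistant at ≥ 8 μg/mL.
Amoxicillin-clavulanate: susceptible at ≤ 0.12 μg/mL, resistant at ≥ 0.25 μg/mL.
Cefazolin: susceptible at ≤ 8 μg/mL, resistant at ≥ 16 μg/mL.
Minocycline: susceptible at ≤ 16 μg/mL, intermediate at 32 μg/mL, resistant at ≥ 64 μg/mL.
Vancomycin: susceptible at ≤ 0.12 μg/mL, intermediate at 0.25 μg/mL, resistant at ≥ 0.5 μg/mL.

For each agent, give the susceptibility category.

R, R, S, S, I, I, R

Rifampin: 32 μg/mL is ≥ 4 μg/mL → Resistant
Amoxicillin-clavulanate (0.25 μg/mL) ≥ 0.25 μg/mL → Resistant
Cefazolin (0.25 μg/mL) ≤ 8 μg/mL → Susceptible
Clindamycin 0.03 μg/mL: ≤ 2 μg/mL — Susceptible
Minocycline (32 μg/mL) = 32 μg/mL — Intermediate
Chloramphenicol 4 μg/mL: = 4 μg/mL ⇒ I
Vancomycin 16 μg/mL: ≥ 0.5 μg/mL ⇒ Resistant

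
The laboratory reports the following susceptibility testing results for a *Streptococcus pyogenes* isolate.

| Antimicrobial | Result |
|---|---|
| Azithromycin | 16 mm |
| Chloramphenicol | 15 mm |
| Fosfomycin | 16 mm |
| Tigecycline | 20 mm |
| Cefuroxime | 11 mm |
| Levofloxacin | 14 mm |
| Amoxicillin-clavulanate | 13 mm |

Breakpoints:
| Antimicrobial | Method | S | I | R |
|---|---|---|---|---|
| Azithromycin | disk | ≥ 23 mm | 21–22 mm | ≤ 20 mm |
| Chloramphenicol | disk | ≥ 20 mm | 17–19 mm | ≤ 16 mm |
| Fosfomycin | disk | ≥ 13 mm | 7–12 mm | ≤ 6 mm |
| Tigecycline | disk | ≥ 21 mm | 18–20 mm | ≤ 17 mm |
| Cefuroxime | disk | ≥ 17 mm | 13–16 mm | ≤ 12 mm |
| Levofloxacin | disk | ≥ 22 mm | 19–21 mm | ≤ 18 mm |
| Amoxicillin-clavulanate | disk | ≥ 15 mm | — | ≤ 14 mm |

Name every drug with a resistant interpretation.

azithromycin, chloramphenicol, cefuroxime, levofloxacin, amoxicillin-clavulanate

Azithromycin 16 mm: ≤ 20 mm → R
Chloramphenicol: 15 mm is ≤ 16 mm — resistant
Fosfomycin (16 mm) ≥ 13 mm — susceptible
Tigecycline (20 mm) in 18–20 mm → intermediate
Cefuroxime (11 mm) ≤ 12 mm — resistant
Levofloxacin (14 mm) ≤ 18 mm ⇒ resistant
Amoxicillin-clavulanate 13 mm: ≤ 14 mm — R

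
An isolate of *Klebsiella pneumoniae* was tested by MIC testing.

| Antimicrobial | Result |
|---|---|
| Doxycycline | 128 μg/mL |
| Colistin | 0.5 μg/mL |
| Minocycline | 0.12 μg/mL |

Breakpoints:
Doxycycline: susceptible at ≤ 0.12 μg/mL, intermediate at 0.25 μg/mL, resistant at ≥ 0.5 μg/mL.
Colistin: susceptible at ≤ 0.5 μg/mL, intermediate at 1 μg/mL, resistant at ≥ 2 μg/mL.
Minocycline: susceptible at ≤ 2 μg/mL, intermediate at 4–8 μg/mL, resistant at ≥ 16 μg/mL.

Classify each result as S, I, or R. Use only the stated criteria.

R, S, S

Doxycycline: 128 μg/mL is ≥ 0.5 μg/mL — resistant
Colistin (0.5 μg/mL) ≤ 0.5 μg/mL → susceptible
Minocycline 0.12 μg/mL: ≤ 2 μg/mL — Susceptible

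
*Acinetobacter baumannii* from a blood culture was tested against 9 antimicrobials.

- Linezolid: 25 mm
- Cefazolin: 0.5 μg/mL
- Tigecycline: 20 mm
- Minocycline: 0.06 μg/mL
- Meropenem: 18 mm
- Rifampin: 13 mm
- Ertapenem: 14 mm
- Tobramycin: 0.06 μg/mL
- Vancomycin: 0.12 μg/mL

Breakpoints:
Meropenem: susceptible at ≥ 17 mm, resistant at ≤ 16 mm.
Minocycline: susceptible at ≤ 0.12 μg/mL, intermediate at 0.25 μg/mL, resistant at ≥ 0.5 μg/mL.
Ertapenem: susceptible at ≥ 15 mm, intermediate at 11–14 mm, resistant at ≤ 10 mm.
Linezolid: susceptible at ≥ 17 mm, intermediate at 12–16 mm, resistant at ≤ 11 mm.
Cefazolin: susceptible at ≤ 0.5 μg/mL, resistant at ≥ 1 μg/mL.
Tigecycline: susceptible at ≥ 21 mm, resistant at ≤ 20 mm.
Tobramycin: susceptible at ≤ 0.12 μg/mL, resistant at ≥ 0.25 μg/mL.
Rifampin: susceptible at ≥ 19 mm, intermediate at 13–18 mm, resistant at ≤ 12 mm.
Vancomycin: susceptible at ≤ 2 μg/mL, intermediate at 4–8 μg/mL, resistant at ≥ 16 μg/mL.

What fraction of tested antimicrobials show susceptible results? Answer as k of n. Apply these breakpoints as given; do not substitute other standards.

Linezolid 25 mm: ≥ 17 mm ⇒ S
Cefazolin (0.5 μg/mL) ≤ 0.5 μg/mL ⇒ susceptible
Tigecycline 20 mm: ≤ 20 mm — Resistant
Minocycline: 0.06 μg/mL is ≤ 0.12 μg/mL ⇒ susceptible
Meropenem (18 mm) ≥ 17 mm → Susceptible
Rifampin: 13 mm is in 13–18 mm ⇒ Intermediate
Ertapenem 14 mm: in 11–14 mm ⇒ Intermediate
Tobramycin: 0.06 μg/mL is ≤ 0.12 μg/mL — Susceptible
Vancomycin: 0.12 μg/mL is ≤ 2 μg/mL ⇒ susceptible
Susceptible: 6/9

6 of 9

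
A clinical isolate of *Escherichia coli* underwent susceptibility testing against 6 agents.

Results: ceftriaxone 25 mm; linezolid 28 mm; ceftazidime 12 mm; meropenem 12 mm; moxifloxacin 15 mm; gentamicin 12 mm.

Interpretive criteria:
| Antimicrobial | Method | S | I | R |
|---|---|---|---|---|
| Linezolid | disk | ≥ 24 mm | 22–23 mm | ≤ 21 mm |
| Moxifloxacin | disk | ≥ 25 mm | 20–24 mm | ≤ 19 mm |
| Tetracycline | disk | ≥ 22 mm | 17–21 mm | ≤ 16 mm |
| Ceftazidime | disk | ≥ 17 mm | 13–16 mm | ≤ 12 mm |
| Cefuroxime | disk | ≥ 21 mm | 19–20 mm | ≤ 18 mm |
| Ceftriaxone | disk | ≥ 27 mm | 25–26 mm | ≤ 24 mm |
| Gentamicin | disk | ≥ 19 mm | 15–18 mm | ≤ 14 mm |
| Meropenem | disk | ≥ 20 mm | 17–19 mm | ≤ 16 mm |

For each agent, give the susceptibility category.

Ceftriaxone (25 mm) in 25–26 mm ⇒ Intermediate
Linezolid 28 mm: ≥ 24 mm ⇒ S
Ceftazidime 12 mm: ≤ 12 mm ⇒ Resistant
Meropenem (12 mm) ≤ 16 mm → R
Moxifloxacin 15 mm: ≤ 19 mm → resistant
Gentamicin 12 mm: ≤ 14 mm — Resistant

I, S, R, R, R, R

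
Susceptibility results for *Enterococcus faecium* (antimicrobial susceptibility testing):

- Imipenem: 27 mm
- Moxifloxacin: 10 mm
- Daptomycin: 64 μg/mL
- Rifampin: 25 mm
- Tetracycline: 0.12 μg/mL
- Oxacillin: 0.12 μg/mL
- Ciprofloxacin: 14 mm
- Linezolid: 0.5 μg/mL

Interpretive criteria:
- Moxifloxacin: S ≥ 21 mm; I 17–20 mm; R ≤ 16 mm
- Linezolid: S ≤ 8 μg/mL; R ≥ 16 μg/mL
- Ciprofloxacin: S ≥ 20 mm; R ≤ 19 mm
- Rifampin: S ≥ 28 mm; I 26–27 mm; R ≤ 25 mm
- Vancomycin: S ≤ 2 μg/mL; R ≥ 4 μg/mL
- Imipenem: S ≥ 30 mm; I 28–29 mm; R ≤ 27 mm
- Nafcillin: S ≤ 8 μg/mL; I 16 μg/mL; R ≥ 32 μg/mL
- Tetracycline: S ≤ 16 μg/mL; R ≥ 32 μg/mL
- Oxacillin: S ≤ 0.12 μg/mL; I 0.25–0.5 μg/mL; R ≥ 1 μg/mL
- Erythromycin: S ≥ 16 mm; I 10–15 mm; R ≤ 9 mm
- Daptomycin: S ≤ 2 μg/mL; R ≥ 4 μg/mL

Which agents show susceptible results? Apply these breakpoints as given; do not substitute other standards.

Imipenem (27 mm) ≤ 27 mm → Resistant
Moxifloxacin (10 mm) ≤ 16 mm — R
Daptomycin (64 μg/mL) ≥ 4 μg/mL → Resistant
Rifampin: 25 mm is ≤ 25 mm ⇒ R
Tetracycline 0.12 μg/mL: ≤ 16 μg/mL → Susceptible
Oxacillin (0.12 μg/mL) ≤ 0.12 μg/mL ⇒ susceptible
Ciprofloxacin (14 mm) ≤ 19 mm → R
Linezolid (0.5 μg/mL) ≤ 8 μg/mL ⇒ S

tetracycline, oxacillin, linezolid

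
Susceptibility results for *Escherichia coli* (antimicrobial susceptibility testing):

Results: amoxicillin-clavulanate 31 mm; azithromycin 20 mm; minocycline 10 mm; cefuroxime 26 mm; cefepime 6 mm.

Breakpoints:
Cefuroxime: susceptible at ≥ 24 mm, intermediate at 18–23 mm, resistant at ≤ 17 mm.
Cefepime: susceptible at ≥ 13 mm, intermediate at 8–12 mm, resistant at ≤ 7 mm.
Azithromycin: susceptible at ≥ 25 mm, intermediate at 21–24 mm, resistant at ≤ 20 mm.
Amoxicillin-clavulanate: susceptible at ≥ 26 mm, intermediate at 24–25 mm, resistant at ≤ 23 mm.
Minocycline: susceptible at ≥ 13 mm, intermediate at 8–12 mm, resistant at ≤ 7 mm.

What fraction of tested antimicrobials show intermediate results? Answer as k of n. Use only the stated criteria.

1 of 5

Amoxicillin-clavulanate (31 mm) ≥ 26 mm → susceptible
Azithromycin 20 mm: ≤ 20 mm → resistant
Minocycline (10 mm) in 8–12 mm — intermediate
Cefuroxime: 26 mm is ≥ 24 mm ⇒ susceptible
Cefepime 6 mm: ≤ 7 mm → resistant
Intermediate: 1/5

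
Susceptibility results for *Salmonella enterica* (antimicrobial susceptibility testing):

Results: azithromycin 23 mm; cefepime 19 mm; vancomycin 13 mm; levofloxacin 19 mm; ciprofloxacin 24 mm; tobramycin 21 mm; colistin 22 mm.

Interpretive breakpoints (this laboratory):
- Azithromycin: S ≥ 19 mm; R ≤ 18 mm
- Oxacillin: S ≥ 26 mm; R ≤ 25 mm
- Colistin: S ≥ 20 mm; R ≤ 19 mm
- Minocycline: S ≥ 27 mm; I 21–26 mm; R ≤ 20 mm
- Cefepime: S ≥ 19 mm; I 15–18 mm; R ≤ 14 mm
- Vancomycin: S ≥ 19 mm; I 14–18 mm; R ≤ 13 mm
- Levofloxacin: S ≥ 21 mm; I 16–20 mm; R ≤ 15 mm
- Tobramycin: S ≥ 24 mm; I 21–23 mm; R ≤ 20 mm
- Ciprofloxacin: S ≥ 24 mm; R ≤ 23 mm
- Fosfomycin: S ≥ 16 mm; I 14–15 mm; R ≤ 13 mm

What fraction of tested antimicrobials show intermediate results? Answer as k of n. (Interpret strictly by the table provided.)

2 of 7

Azithromycin: 23 mm is ≥ 19 mm — Susceptible
Cefepime (19 mm) ≥ 19 mm — Susceptible
Vancomycin: 13 mm is ≤ 13 mm — Resistant
Levofloxacin 19 mm: in 16–20 mm → Intermediate
Ciprofloxacin 24 mm: ≥ 24 mm → S
Tobramycin: 21 mm is in 21–23 mm — Intermediate
Colistin (22 mm) ≥ 20 mm ⇒ susceptible
Intermediate: 2/7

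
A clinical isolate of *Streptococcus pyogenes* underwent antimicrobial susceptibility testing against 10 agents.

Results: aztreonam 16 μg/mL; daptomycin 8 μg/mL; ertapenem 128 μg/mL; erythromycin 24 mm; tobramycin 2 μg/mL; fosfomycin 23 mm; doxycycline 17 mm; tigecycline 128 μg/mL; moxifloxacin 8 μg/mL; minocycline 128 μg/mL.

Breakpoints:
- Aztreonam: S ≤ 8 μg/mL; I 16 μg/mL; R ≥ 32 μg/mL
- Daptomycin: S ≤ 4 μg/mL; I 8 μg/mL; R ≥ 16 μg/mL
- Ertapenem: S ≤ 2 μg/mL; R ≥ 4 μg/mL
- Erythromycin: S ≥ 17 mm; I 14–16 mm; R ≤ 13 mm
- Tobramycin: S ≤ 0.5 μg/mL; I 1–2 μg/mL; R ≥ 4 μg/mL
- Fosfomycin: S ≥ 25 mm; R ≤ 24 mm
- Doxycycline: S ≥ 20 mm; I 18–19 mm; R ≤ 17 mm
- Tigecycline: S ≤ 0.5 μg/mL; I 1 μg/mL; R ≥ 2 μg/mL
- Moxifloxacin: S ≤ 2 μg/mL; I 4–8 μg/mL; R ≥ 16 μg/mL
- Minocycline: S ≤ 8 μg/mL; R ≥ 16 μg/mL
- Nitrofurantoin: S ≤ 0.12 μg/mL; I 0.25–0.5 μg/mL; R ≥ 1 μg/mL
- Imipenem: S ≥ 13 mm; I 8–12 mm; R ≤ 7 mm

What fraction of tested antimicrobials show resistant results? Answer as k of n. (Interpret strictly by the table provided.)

Aztreonam: 16 μg/mL is = 16 μg/mL ⇒ I
Daptomycin (8 μg/mL) = 8 μg/mL → intermediate
Ertapenem (128 μg/mL) ≥ 4 μg/mL — R
Erythromycin (24 mm) ≥ 17 mm — S
Tobramycin (2 μg/mL) in 1–2 μg/mL — intermediate
Fosfomycin (23 mm) ≤ 24 mm → Resistant
Doxycycline (17 mm) ≤ 17 mm — resistant
Tigecycline: 128 μg/mL is ≥ 2 μg/mL ⇒ R
Moxifloxacin: 8 μg/mL is in 4–8 μg/mL → I
Minocycline: 128 μg/mL is ≥ 16 μg/mL ⇒ resistant
Resistant: 5/10

5 of 10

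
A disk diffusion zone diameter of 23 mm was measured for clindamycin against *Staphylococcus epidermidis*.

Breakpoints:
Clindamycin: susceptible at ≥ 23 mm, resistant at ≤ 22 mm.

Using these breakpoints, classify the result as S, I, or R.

S

Clindamycin 23 mm: ≥ 23 mm → S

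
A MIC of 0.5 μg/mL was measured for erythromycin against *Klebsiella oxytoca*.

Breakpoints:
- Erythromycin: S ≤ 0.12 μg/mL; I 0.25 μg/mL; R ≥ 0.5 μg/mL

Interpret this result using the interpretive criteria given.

Resistant

Erythromycin 0.5 μg/mL: ≥ 0.5 μg/mL ⇒ Resistant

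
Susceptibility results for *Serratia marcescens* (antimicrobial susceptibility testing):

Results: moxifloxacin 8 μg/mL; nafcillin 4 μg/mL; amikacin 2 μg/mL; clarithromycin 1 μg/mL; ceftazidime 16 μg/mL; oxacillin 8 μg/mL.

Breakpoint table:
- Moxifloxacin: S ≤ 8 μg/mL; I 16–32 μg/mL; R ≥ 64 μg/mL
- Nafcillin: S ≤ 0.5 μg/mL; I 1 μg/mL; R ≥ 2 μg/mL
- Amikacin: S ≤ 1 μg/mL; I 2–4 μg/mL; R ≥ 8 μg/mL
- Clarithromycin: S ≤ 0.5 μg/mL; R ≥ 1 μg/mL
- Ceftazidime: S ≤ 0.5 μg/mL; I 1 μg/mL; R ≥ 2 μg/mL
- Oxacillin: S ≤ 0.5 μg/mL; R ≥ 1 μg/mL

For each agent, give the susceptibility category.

S, R, I, R, R, R

Moxifloxacin (8 μg/mL) ≤ 8 μg/mL — S
Nafcillin: 4 μg/mL is ≥ 2 μg/mL → Resistant
Amikacin: 2 μg/mL is in 2–4 μg/mL — intermediate
Clarithromycin (1 μg/mL) ≥ 1 μg/mL — resistant
Ceftazidime (16 μg/mL) ≥ 2 μg/mL ⇒ Resistant
Oxacillin: 8 μg/mL is ≥ 1 μg/mL → Resistant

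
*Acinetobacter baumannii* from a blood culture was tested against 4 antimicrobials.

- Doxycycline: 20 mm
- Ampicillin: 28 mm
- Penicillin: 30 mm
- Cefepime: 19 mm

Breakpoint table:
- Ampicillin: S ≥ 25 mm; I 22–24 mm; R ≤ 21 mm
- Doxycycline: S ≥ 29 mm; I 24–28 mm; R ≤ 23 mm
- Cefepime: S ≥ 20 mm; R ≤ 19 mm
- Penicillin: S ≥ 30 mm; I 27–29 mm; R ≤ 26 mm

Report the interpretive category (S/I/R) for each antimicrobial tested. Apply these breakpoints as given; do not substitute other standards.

Doxycycline (20 mm) ≤ 23 mm → resistant
Ampicillin 28 mm: ≥ 25 mm ⇒ S
Penicillin 30 mm: ≥ 30 mm ⇒ susceptible
Cefepime: 19 mm is ≤ 19 mm ⇒ resistant

R, S, S, R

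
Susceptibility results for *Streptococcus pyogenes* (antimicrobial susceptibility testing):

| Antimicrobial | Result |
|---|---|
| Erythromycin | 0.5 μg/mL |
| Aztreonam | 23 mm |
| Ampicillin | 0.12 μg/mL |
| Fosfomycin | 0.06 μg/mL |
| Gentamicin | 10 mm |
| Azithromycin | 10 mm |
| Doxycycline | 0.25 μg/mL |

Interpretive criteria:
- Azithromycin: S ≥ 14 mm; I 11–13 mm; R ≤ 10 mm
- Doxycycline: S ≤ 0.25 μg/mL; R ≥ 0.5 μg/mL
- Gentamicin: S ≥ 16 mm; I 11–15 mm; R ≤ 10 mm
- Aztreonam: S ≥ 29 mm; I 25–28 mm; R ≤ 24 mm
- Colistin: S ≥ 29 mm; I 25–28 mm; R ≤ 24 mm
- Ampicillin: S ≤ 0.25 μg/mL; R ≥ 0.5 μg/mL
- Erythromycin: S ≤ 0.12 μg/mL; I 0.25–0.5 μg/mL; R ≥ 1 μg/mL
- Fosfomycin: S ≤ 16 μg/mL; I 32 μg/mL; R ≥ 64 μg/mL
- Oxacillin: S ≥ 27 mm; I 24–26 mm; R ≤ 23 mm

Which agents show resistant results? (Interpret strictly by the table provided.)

aztreonam, gentamicin, azithromycin

Erythromycin: 0.5 μg/mL is in 0.25–0.5 μg/mL ⇒ Intermediate
Aztreonam: 23 mm is ≤ 24 mm — resistant
Ampicillin 0.12 μg/mL: ≤ 0.25 μg/mL — susceptible
Fosfomycin (0.06 μg/mL) ≤ 16 μg/mL → susceptible
Gentamicin (10 mm) ≤ 10 mm → Resistant
Azithromycin 10 mm: ≤ 10 mm ⇒ resistant
Doxycycline (0.25 μg/mL) ≤ 0.25 μg/mL — susceptible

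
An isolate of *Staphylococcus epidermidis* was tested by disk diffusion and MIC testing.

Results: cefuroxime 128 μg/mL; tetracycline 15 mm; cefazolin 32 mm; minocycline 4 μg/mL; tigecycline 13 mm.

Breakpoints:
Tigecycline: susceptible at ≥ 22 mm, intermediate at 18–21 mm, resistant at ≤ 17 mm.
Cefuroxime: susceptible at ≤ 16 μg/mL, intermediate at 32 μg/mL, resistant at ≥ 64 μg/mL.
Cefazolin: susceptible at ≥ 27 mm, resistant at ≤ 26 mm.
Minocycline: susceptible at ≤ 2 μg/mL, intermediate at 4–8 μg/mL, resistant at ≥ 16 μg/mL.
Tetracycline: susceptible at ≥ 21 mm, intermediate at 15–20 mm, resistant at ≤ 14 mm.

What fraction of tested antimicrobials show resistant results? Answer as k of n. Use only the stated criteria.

Cefuroxime: 128 μg/mL is ≥ 64 μg/mL → resistant
Tetracycline: 15 mm is in 15–20 mm ⇒ I
Cefazolin: 32 mm is ≥ 27 mm — Susceptible
Minocycline 4 μg/mL: in 4–8 μg/mL → Intermediate
Tigecycline (13 mm) ≤ 17 mm → resistant
Resistant: 2/5

2 of 5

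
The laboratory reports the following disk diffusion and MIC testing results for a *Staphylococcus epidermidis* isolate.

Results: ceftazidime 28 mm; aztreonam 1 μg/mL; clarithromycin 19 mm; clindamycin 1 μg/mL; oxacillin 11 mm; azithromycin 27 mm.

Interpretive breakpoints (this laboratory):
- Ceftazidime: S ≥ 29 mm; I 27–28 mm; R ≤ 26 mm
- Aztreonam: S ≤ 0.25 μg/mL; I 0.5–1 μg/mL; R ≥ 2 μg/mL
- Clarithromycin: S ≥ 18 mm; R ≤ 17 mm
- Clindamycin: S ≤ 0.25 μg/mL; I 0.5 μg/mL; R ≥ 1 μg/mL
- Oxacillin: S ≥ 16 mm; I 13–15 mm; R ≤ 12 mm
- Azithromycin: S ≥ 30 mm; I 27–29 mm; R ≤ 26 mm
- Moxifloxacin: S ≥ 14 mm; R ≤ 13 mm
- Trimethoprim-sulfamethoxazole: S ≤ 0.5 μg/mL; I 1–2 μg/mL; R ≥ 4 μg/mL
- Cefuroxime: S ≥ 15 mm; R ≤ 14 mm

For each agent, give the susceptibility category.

Ceftazidime (28 mm) in 27–28 mm — Intermediate
Aztreonam 1 μg/mL: in 0.5–1 μg/mL — I
Clarithromycin: 19 mm is ≥ 18 mm → susceptible
Clindamycin (1 μg/mL) ≥ 1 μg/mL → resistant
Oxacillin 11 mm: ≤ 12 mm — R
Azithromycin: 27 mm is in 27–29 mm — intermediate

I, I, S, R, R, I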